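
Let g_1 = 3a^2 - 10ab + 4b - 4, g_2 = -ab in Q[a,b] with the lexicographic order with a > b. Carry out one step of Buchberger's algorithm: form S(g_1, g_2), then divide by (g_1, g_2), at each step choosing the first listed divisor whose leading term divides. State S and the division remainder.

S(g_1, g_2) = -10/3ab^2 + 4/3b^2 - 4/3b; remainder on division = 4/3b^2 - 4/3b.

lcm(LM(g_1), LM(g_2)) = a^2b.
S = (lcm/LT(g_1))·g_1 − (lcm/LT(g_2))·g_2 = -10/3ab^2 + 4/3b^2 - 4/3b.
Reduce S modulo (g_1, g_2) in that order:
  leading term ab^2: subtract (10/3b)·g_2 from -10/3ab^2 + 4/3b^2 - 4/3b → 4/3b^2 - 4/3b
  leading term b^2: no divisor's leading term divides it; move 4/3b^2 to the remainder.
  leading term b: no divisor's leading term divides it; move -4/3b to the remainder.
The remainder 4/3b^2 - 4/3b is nonzero, so it would be added as the next basis element.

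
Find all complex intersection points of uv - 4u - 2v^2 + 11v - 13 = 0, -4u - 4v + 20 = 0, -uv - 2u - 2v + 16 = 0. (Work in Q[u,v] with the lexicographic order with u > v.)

Compute a lex Gröbner basis by Buchberger's algorithm.
f_1 = uv - 4u - 2v^2 + 11v - 13, LT = uv.
f_2 = -4u - 4v + 20, LT = u.
f_3 = -uv - 2u - 2v + 16, LT = uv.

S(f_1,f_2): lcm = uv. S = -4u - 3v^2 + 16v - 13.
  leading term u: subtract (1)·f_2 from -4u - 3v^2 + 16v - 13 → -3v^2 + 20v - 33
  leading term v^2: no divisor's leading term divides it; move -3v^2 to the remainder.
  leading term v: no divisor's leading term divides it; move 20v to the remainder.
  leading term 1: no divisor's leading term divides it; move -33 to the remainder.
  remainder -3v^2 + 20v - 33 ≠ 0; add h_4 = -3v^2 + 20v - 33 to the basis.

S(f_1,f_3): lcm = uv. S = -6u - 2v^2 + 9v + 3.
  leading term u: subtract (3/2)·f_2 from -6u - 2v^2 + 9v + 3 → -2v^2 + 15v - 27
  leading term v^2: subtract (2/3)·h_4 from -2v^2 + 15v - 27 → 5/3v - 5
  leading term v: no divisor's leading term divides it; move 5/3v to the remainder.
  leading term 1: no divisor's leading term divides it; move -5 to the remainder.
  remainder 5/3v - 5 ≠ 0; add h_5 = 5/3v - 5 to the basis.

S(f_2,f_3): lcm = uv. S = -2u + v^2 - 7v + 16.
  leading term u: subtract (1/2)·f_2 from -2u + v^2 - 7v + 16 → v^2 - 5v + 6
  leading term v^2: subtract (-1/3)·h_4 from v^2 - 5v + 6 → 5/3v - 5
  leading term v: subtract (1)·h_5 from 5/3v - 5 → 0
  remainder 0.

S(f_1,h_4): lcm = uv^2. S = 8/3uv - 11u - 2v^3 + 11v^2 - 13v.
  leading term uv: subtract (8/3)·f_1 from 8/3uv - 11u - 2v^3 + 11v^2 - 13v → -1/3u - 2v^3 + 49/3v^2 - 127/3v + 104/3
  leading term u: subtract (1/12)·f_2 from -1/3u - 2v^3 + 49/3v^2 - 127/3v + 104/3 → -2v^3 + 49/3v^2 - 42v + 33
  leading term v^3: subtract (2/3v)·h_4 from -2v^3 + 49/3v^2 - 42v + 33 → 3v^2 - 20v + 33
  leading term v^2: subtract (-1)·h_4 from 3v^2 - 20v + 33 → 0
  remainder 0.

S(f_2,h_4): leading monomials are coprime, so the S-polynomial reduces to 0 (Buchberger's first criterion).
S(f_3,h_4): lcm = uv^2. S = 26/3uv - 11u + 2v^2 - 16v.
  leading term uv: subtract (26/3)·f_1 from 26/3uv - 11u + 2v^2 - 16v → 71/3u + 58/3v^2 - 334/3v + 338/3
  leading term u: subtract (-71/12)·f_2 from 71/3u + 58/3v^2 - 334/3v + 338/3 → 58/3v^2 - 135v + 231
  leading term v^2: subtract (-58/9)·h_4 from 58/3v^2 - 135v + 231 → -55/9v + 55/3
  leading term v: subtract (-11/3)·h_5 from -55/9v + 55/3 → 0
  remainder 0.

S(f_1,h_5): lcm = uv. S = -u - 2v^2 + 11v - 13.
  leading term u: subtract (1/4)·f_2 from -u - 2v^2 + 11v - 13 → -2v^2 + 12v - 18
  leading term v^2: subtract (2/3)·h_4 from -2v^2 + 12v - 18 → -4/3v + 4
  leading term v: subtract (-4/5)·h_5 from -4/3v + 4 → 0
  remainder 0.

S(f_2,h_5): leading monomials are coprime, so the S-polynomial reduces to 0 (Buchberger's first criterion).
S(f_3,h_5): lcm = uv. S = 5u + 2v - 16.
  leading term u: subtract (-5/4)·f_2 from 5u + 2v - 16 → -3v + 9
  leading term v: subtract (-9/5)·h_5 from -3v + 9 → 0
  remainder 0.

S(h_4,h_5): lcm = v^2. S = -11/3v + 11.
  leading term v: subtract (-11/5)·h_5 from -11/3v + 11 → 0
  remainder 0.

Every S-polynomial of the final basis reduces to 0, so we have a Gröbner basis.
Inter-reduce: drop elements whose leading term is divisible by another's, tail-reduce, and make monic.
Reduced Gröbner basis: {u - 2, v - 3}.

From the last basis element, v - 3 = 0, so v takes values in {3}. Each choice, substituted upward through the basis, yields the corresponding point(s) of the solution set.
  v = 3: the earlier basis element becomes u - 2 = 0, giving u = 2 — point (2, 3).
Substituting each solution back into the original system confirms all equations vanish.

{(2, 3)}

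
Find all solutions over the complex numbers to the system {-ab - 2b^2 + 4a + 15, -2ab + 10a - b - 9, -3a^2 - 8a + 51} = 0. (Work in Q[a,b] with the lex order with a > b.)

{(3, 3)}

Compute a lex Gröbner basis by Buchberger's algorithm.
f_1 = -ab + 4a - 2b^2 + 15, LT = ab.
f_2 = -2ab + 10a - b - 9, LT = ab.
f_3 = -3a^2 - 8a + 51, LT = a^2.

S(f_1,f_2): lcm = ab. S = a + 2b^2 - 1/2b - 39/2.
  leading term a: no divisor's leading term divides it; move a to the remainder.
  leading term b^2: no divisor's leading term divides it; move 2b^2 to the remainder.
  leading term b: no divisor's leading term divides it; move -1/2b to the remainder.
  leading term 1: no divisor's leading term divides it; move -39/2 to the remainder.
  remainder a + 2b^2 - 1/2b - 39/2 ≠ 0; add h_4 = a + 2b^2 - 1/2b - 39/2 to the basis.

S(f_1,f_3): lcm = a^2b. S = -4a^2 + 2ab^2 - 8/3ab - 15a + 17b.
  leading term a^2: subtract (4/3)·f_3 from -4a^2 + 2ab^2 - 8/3ab - 15a + 17b → 2ab^2 - 8/3ab - 13/3a + 17b - 68
  leading term ab^2: subtract (-2b)·f_1 from 2ab^2 - 8/3ab - 13/3a + 17b - 68 → 16/3ab - 13/3a - 4b^3 + 47b - 68
  leading term ab: subtract (-16/3)·f_1 from 16/3ab - 13/3a - 4b^3 + 47b - 68 → 17a - 4b^3 - 32/3b^2 + 47b + 12
  leading term a: subtract (17)·h_4 from 17a - 4b^3 - 32/3b^2 + 47b + 12 → -4b^3 - 134/3b^2 + 111/2b + 687/2
  leading term b^3: no divisor's leading term divides it; move -4b^3 to the remainder.
  leading term b^2: no divisor's leading term divides it; move -134/3b^2 to the remainder.
  leading term b: no divisor's leading term divides it; move 111/2b to the remainder.
  leading term 1: no divisor's leading term divides it; move 687/2 to the remainder.
  remainder -4b^3 - 134/3b^2 + 111/2b + 687/2 ≠ 0; add h_5 = -4b^3 - 134/3b^2 + 111/2b + 687/2 to the basis.

S(f_2,f_3): lcm = a^2b. S = -5a^2 - 13/6ab + 9/2a + 17b.
  leading term a^2: subtract (5/3)·f_3 from -5a^2 - 13/6ab + 9/2a + 17b → -13/6ab + 107/6a + 17b - 85
  leading term ab: subtract (13/6)·f_1 from -13/6ab + 107/6a + 17b - 85 → 55/6a + 13/3b^2 + 17b - 235/2
  leading term a: subtract (55/6)·h_4 from 55/6a + 13/3b^2 + 17b - 235/2 → -14b^2 + 259/12b + 245/4
  leading term b^2: no divisor's leading term divides it; move -14b^2 to the remainder.
  leading term b: no divisor's leading term divides it; move 259/12b to the remainder.
  leading term 1: no divisor's leading term divides it; move 245/4 to the remainder.
  remainder -14b^2 + 259/12b + 245/4 ≠ 0; add h_6 = -14b^2 + 259/12b + 245/4 to the basis.

S(f_1,h_4): lcm = ab. S = -4a - 2b^3 + 5/2b^2 + 39/2b - 15.
  leading term a: subtract (-4)·h_4 from -4a - 2b^3 + 5/2b^2 + 39/2b - 15 → -2b^3 + 21/2b^2 + 35/2b - 93
  leading term b^3: subtract (1/2)·h_5 from -2b^3 + 21/2b^2 + 35/2b - 93 → 197/6b^2 - 41/4b - 1059/4
  leading term b^2: subtract (-197/84)·h_6 from 197/6b^2 - 41/4b - 1059/4 → 5813/144b - 5813/48
  leading term b: no divisor's leading term divides it; move 5813/144b to the remainder.
  leading term 1: no divisor's leading term divides it; move -5813/48 to the remainder.
  remainder 5813/144b - 5813/48 ≠ 0; add h_7 = 5813/144b - 5813/48 to the basis.

The other S-polynomials (S(f_2,h_4), S(f_3,h_4), S(f_1,h_5), S(f_2,h_5), S(f_3,h_5), S(h_4,h_5), S(f_1,h_6), S(f_2,h_6), S(f_3,h_6), S(h_4,h_6), S(h_5,h_6), S(f_1,h_7), S(f_2,h_7), S(f_3,h_7), S(h_4,h_7), S(h_5,h_7), S(h_6,h_7)) all reduce to 0 modulo the current basis, so we have a Gröbner basis.
Inter-reduce: drop elements whose leading term is divisible by another's, tail-reduce, and make monic.
Reduced Gröbner basis: {a - 3, b - 3}.

Elimination: the polynomial b - 3 lies in the elimination ideal for b, so b ∈ {3}. For each such b, the remaining basis elements (now univariate) give the rest of the solution.
  b = 3: the earlier basis element becomes a - 3 = 0, giving a = 3 — point (3, 3).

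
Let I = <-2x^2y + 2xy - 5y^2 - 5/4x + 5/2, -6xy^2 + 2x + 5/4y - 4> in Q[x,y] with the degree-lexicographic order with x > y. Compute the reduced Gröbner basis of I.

f_1 = -2x^2y + 2xy - 5y^2 - 5/4x + 5/2, LT = x^2y.
f_2 = -6xy^2 + 2x + 5/4y - 4, LT = xy^2.

S(f_1,f_2): lcm = x^2y^2. S = -xy^2 + 5/2y^3 + 1/3x^2 + 5/6xy - 2/3x - 5/4y.
  leading term xy^2: subtract (1/6)·f_2 from -xy^2 + 5/2y^3 + 1/3x^2 + 5/6xy - 2/3x - 5/4y → 5/2y^3 + 1/3x^2 + 5/6xy - x - 35/24y + 2/3
  leading term y^3: no divisor's leading term divides it; move 5/2y^3 to the remainder.
  leading term x^2: no divisor's leading term divides it; move 1/3x^2 to the remainder.
  leading term xy: no divisor's leading term divides it; move 5/6xy to the remainder.
  leading term x: no divisor's leading term divides it; move -x to the remainder.
  leading term y: no divisor's leading term divides it; move -35/24y to the remainder.
  leading term 1: no divisor's leading term divides it; move 2/3 to the remainder.
  remainder 5/2y^3 + 1/3x^2 + 5/6xy - x - 35/24y + 2/3 ≠ 0; add g_3 = 5/2y^3 + 1/3x^2 + 5/6xy - x - 35/24y + 2/3 to the basis.

S(f_1,g_3): lcm = x^2y^3. S = -2/15x^4 - 1/3x^3y - xy^3 + 5/2y^4 + 2/5x^3 + 7/12x^2y + 5/8xy^2 - 4/15x^2 - 5/4y^2.
  leading term x^4: no divisor's leading term divides it; move -2/15x^4 to the remainder.
  leading term x^3y: subtract (1/6x)·f_1 from -1/3x^3y - xy^3 + 5/2y^4 + 2/5x^3 + 7/12x^2y + 5/8xy^2 - 4/15x^2 - 5/4y^2 → -xy^3 + 5/2y^4 + 2/5x^3 + 1/4x^2y + 35/24xy^2 - 7/120x^2 - 5/4y^2 - 5/12x
  leading term xy^3: subtract (1/6y)·f_2 from -xy^3 + 5/2y^4 + 2/5x^3 + 1/4x^2y + 35/24xy^2 - 7/120x^2 - 5/4y^2 - 5/12x → 5/2y^4 + 2/5x^3 + 1/4x^2y + 35/24xy^2 - 7/120x^2 - 1/3xy - 35/24y^2 - 5/12x + 2/3y
  leading term y^4: subtract (y)·g_3 from 5/2y^4 + 2/5x^3 + 1/4x^2y + 35/24xy^2 - 7/120x^2 - 1/3xy - 35/24y^2 - 5/12x + 2/3y → 2/5x^3 - 1/12x^2y + 5/8xy^2 - 7/120x^2 + 2/3xy - 5/12x
  leading term x^3: no divisor's leading term divides it; move 2/5x^3 to the remainder.
  leading term x^2y: subtract (1/24)·f_1 from -1/12x^2y + 5/8xy^2 - 7/120x^2 + 2/3xy - 5/12x → 5/8xy^2 - 7/120x^2 + 7/12xy + 5/24y^2 - 35/96x - 5/48
  leading term xy^2: subtract (-5/48)·f_2 from 5/8xy^2 - 7/120x^2 + 7/12xy + 5/24y^2 - 35/96x - 5/48 → -7/120x^2 + 7/12xy + 5/24y^2 - 5/32x + 25/192y - 25/48
  leading term x^2: no divisor's leading term divides it; move -7/120x^2 to the remainder.
  leading term xy: no divisor's leading term divides it; move 7/12xy to the remainder.
  leading term y^2: no divisor's leading term divides it; move 5/24y^2 to the remainder.
  leading term x: no divisor's leading term divides it; move -5/32x to the remainder.
  leading term y: no divisor's leading term divides it; move 25/192y to the remainder.
  leading term 1: no divisor's leading term divides it; move -25/48 to the remainder.
  remainder -2/15x^4 + 2/5x^3 - 7/120x^2 + 7/12xy + 5/24y^2 - 5/32x + 25/192y - 25/48 ≠ 0; add g_4 = -2/15x^4 + 2/5x^3 - 7/120x^2 + 7/12xy + 5/24y^2 - 5/32x + 25/192y - 25/48 to the basis.

S(f_2,g_3): lcm = xy^3. S = -2/15x^3 - 1/3x^2y + 2/5x^2 + 1/4xy - 5/24y^2 - 4/15x + 2/3y.
  leading term x^3: no divisor's leading term divides it; move -2/15x^3 to the remainder.
  leading term x^2y: subtract (1/6)·f_1 from -1/3x^2y + 2/5x^2 + 1/4xy - 5/24y^2 - 4/15x + 2/3y → 2/5x^2 - 1/12xy + 5/8y^2 - 7/120x + 2/3y - 5/12
  leading term x^2: no divisor's leading term divides it; move 2/5x^2 to the remainder.
  leading term xy: no divisor's leading term divides it; move -1/12xy to the remainder.
  leading term y^2: no divisor's leading term divides it; move 5/8y^2 to the remainder.
  leading term x: no divisor's leading term divides it; move -7/120x to the remainder.
  leading term y: no divisor's leading term divides it; move 2/3y to the remainder.
  leading term 1: no divisor's leading term divides it; move -5/12 to the remainder.
  remainder -2/15x^3 + 2/5x^2 - 1/12xy + 5/8y^2 - 7/120x + 2/3y - 5/12 ≠ 0; add g_5 = -2/15x^3 + 2/5x^2 - 1/12xy + 5/8y^2 - 7/120x + 2/3y - 5/12 to the basis.

The other S-polynomials (S(f_1,g_4), S(f_2,g_4), S(g_3,g_4), S(f_1,g_5), S(f_2,g_5), S(g_3,g_5), S(g_4,g_5)) all reduce to 0 modulo the current basis, so we have a Gröbner basis.
Inter-reduce: drop elements whose leading term is divisible by another's, tail-reduce, and make monic.

G = {x^3 - 3x^2 + 5/8xy - 75/16y^2 + 7/16x - 5y + 25/8, x^2y - xy + 5/2y^2 + 5/8x - 5/4, xy^2 - 1/3x - 5/24y + 2/3, y^3 + 2/15x^2 + 1/3xy - 2/5x - 7/12y + 4/15}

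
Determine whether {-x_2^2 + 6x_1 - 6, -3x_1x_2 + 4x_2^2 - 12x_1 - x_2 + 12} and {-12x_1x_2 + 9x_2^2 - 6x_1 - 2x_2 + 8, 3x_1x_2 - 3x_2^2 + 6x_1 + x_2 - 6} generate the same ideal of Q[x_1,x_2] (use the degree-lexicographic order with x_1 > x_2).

No, the ideals differ.

Equality of ideals is decidable: compute both reduced Gröbner bases (unique for the ordering) and check whether they agree.
Buchberger on the first generating set:
f_1 = -x_2^2 + 6x_1 - 6, LT = x_2^2.
f_2 = -3x_1x_2 + 4x_2^2 - 12x_1 - x_2 + 12, LT = x_1x_2.

S(f_1,f_2): lcm = x_1x_2^2. S = 4/3x_2^3 - 6x_1^2 - 4x_1x_2 - 1/3x_2^2 + 6x_1 + 4x_2.
  reduce S modulo (f_1, f_2):
  remainder -6x_1^2 + 20x_1 - 16/3x_2 - 14 ≠ 0; add g_3 = -6x_1^2 + 20x_1 - 16/3x_2 - 14 to the basis.

The other S-polynomials (S(f_1,g_3), S(f_2,g_3)) all reduce to 0 modulo the current basis, so we have a Gröbner basis.
Inter-reduce: drop elements whose leading term is divisible by another's, tail-reduce, and make monic.
Reduced Gröbner basis: {x_1^2 - 10/3x_1 + 8/9x_2 + 7/3, x_1x_2 - 4x_1 + 1/3x_2 + 4, x_2^2 - 6x_1 + 6}.

Buchberger on the second generating set:
h_1 = -12x_1x_2 + 9x_2^2 - 6x_1 - 2x_2 + 8, LT = x_1x_2.
h_2 = 3x_1x_2 - 3x_2^2 + 6x_1 + x_2 - 6, LT = x_1x_2.

S(h_1,h_2): lcm = x_1x_2. S = 1/4x_2^2 - 3/2x_1 - 1/6x_2 + 4/3.
  reduce S modulo (h_1, h_2):
  remainder 1/4x_2^2 - 3/2x_1 - 1/6x_2 + 4/3 ≠ 0; add k_3 = 1/4x_2^2 - 3/2x_1 - 1/6x_2 + 4/3 to the basis.

S(h_1,k_3): lcm = x_1x_2^2. S = -3/4x_2^3 + 6x_1^2 + 7/6x_1x_2 + 1/6x_2^2 - 16/3x_1 - 2/3x_2.
  reduce S modulo (h_1, h_2, k_3):
  remainder 6x_1^2 - 62/3x_1 + 2x_2 + 116/9 ≠ 0; add k_4 = 6x_1^2 - 62/3x_1 + 2x_2 + 116/9 to the basis.

The other S-polynomials (S(h_2,k_3), S(h_1,k_4), S(h_2,k_4), S(k_3,k_4)) all reduce to 0 modulo the current basis, so we have a Gröbner basis.
Inter-reduce: drop elements whose leading term is divisible by another's, tail-reduce, and make monic.
Reduced Gröbner basis: {x_1^2 - 31/9x_1 + 1/3x_2 + 58/27, x_1x_2 - 4x_1 - 1/3x_2 + 10/3, x_2^2 - 6x_1 - 2/3x_2 + 16/3}.

These differ, so the ideals are not equal.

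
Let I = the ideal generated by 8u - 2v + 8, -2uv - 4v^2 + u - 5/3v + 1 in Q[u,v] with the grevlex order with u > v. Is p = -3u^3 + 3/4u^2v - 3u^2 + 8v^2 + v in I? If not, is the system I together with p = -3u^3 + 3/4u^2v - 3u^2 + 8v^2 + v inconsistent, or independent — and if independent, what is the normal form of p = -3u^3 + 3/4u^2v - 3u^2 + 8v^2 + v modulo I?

First compute the reduced Gröbner basis of I by Buchberger's algorithm.
f_1 = 8u - 2v + 8, LT = u.
f_2 = -2uv - 4v^2 + u - 5/3v + 1, LT = uv.

S(f_1,f_2): lcm = uv. S = -9/4v^2 + 1/2u + 1/6v + 1/2.
  reduce S modulo (f_1, f_2):
  remainder -9/4v^2 + 7/24v ≠ 0; add h_3 = -9/4v^2 + 7/24v to the basis.

The other S-polynomials (S(f_1,h_3), S(f_2,h_3)) all reduce to 0 modulo the current basis, so we have a Gröbner basis.
Inter-reduce: drop elements whose leading term is divisible by another's, tail-reduce, and make monic.
Reduced Gröbner basis: {v^2 - 7/54v, u - 1/4v + 1}.
Label its elements g_1 = v^2 - 7/54v, g_2 = u - 1/4v + 1.

Reduce p = -3u^3 + 3/4u^2v - 3u^2 + 8v^2 + v modulo G:
  leading term u^3: subtract (-3u^2)·g_2 from -3u^3 + 3/4u^2v - 3u^2 + 8v^2 + v → 8v^2 + v
  leading term v^2: subtract (8)·g_1 from 8v^2 + v → 55/27v
  leading term v: no divisor's leading term divides it; move 55/27v to the remainder.
  normal form = 55/27v.
The normal form is nonzero, so p ∉ I. Since p minus its normal form lies in I, I + (p) = I + (r) where r = 55/27v; decide whether this ideal is the whole ring.
Run Buchberger on G together with r (pairs among the g_i already reduce to 0 since G is a Gröbner basis):
g_1 = v^2 - 7/54v, LT = v^2.
g_2 = u - 1/4v + 1, LT = u.
r = 55/27v, LT = v.

The S-polynomials (S(g_1,g_2), S(g_1,r), S(g_2,r)) all reduce to 0 modulo the current basis, so we have a Gröbner basis.
Inter-reduce: drop elements whose leading term is divisible by another's, tail-reduce, and make monic.
Reduced Gröbner basis: {u + 1, v}.
The reduced Gröbner basis of I + (p) is {u + 1, v} ≠ {1}, a proper ideal, so the enlarged system stays consistent: p is independent of I, with normal form 55/27v.

-3u^3 + 3/4u^2v - 3u^2 + 8v^2 + v is independent of I; its normal form modulo I is 55/27v.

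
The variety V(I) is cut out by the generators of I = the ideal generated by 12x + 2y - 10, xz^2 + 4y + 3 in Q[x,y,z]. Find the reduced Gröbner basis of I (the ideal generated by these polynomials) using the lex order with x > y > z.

f_1 = 12x + 2y - 10, LT = x.
f_2 = xz^2 + 4y + 3, LT = xz^2.

S(f_1,f_2): lcm = xz^2. S = 1/6yz^2 - 4y - 5/6z^2 - 3.
  reduce S modulo (f_1, f_2):
  remainder 1/6yz^2 - 4y - 5/6z^2 - 3 ≠ 0; add g_3 = 1/6yz^2 - 4y - 5/6z^2 - 3 to the basis.

The other S-polynomials (S(f_1,g_3), S(f_2,g_3)) all reduce to 0 modulo the current basis, so we have a Gröbner basis.
Inter-reduce: drop elements whose leading term is divisible by another's, tail-reduce, and make monic.

G = {x + 1/6y - 5/6, yz^2 - 24y - 5z^2 - 18}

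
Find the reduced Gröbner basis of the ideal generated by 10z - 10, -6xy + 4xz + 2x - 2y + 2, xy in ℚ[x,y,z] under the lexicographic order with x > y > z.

G = {x - ⅓y + ⅓, y² - y, z - 1}

f_1 = 10z - 10, LT = z.
f_2 = -6xy + 4xz + 2x - 2y + 2, LT = xy.
f_3 = xy, LT = xy.

S(f_2,f_3): lcm = xy. S = -⅔xz - ⅓x + ⅓y - ⅓.
  leading term xz: subtract (-1/15x)·f_1 from -⅔xz - ⅓x + ⅓y - ⅓ → -x + ⅓y - ⅓
  leading term x: no divisor's leading term divides it; move -x to the remainder.
  leading term y: no divisor's leading term divides it; move ⅓y to the remainder.
  leading term 1: no divisor's leading term divides it; move -⅓ to the remainder.
  remainder -x + ⅓y - ⅓ ≠ 0; add g_4 = -x + ⅓y - ⅓ to the basis.

S(f_2,g_4): lcm = xy. S = -⅔xz - ⅓x + ⅓y² - ⅓.
  leading term xz: subtract (-1/15x)·f_1 from -⅔xz - ⅓x + ⅓y² - ⅓ → -x + ⅓y² - ⅓
  leading term x: subtract (1)·g_4 from -x + ⅓y² - ⅓ → ⅓y² - ⅓y
  leading term y²: no divisor's leading term divides it; move ⅓y² to the remainder.
  leading term y: no divisor's leading term divides it; move -⅓y to the remainder.
  remainder ⅓y² - ⅓y ≠ 0; add g_5 = ⅓y² - ⅓y to the basis.

The other S-polynomials (S(f_1,f_2), S(f_1,f_3), S(f_1,g_4), S(f_3,g_4), S(f_1,g_5), S(f_2,g_5), S(f_3,g_5), S(g_4,g_5)) all reduce to 0 modulo the current basis, so we have a Gröbner basis.
Inter-reduce: drop elements whose leading term is divisible by another's, tail-reduce, and make monic.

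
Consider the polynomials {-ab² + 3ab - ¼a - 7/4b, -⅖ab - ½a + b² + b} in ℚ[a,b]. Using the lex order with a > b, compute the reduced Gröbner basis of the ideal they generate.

G = {a + 40/89b³ - 130/89b² - 142/89b, b⁴ - 2b³ - 41/20b² + 9/8b}

f_1 = -ab² + 3ab - ¼a - 7/4b, LT = ab².
f_2 = -⅖ab - ½a + b² + b, LT = ab.

S(f_1,f_2): lcm = ab². S = -17/4ab + ¼a + 5/2b³ + 5/2b² + 7/4b.
  reduce S modulo (f_1, f_2):
  remainder 89/16a + 5/2b³ - 65/8b² - 71/8b ≠ 0; add g_3 = 89/16a + 5/2b³ - 65/8b² - 71/8b to the basis.

S(f_1,g_3): lcm = ab². S = -3ab + ¼a - 40/89b⁵ + 130/89b⁴ + 142/89b³ + 7/4b.
  reduce S modulo (f_1, f_2, g_3):
  remainder -40/89b⁵ + 130/89b⁴ - 18/89b³ - 295/178b² + 225/356b ≠ 0; add g_4 = -40/89b⁵ + 130/89b⁴ - 18/89b³ - 295/178b² + 225/356b to the basis.

S(f_2,g_3): lcm = ab. S = 5/4a - 40/89b⁴ + 130/89b³ - 161/178b² - 5/2b.
  reduce S modulo (f_1, f_2, g_3, g_4):
  remainder -40/89b⁴ + 80/89b³ + 82/89b² - 45/89b ≠ 0; add g_5 = -40/89b⁴ + 80/89b³ + 82/89b² - 45/89b to the basis.

The other S-polynomials (S(f_1,g_4), S(f_2,g_4), S(g_3,g_4), S(f_1,g_5), S(f_2,g_5), S(g_3,g_5), S(g_4,g_5)) all reduce to 0 modulo the current basis, so we have a Gröbner basis.
Inter-reduce: drop elements whose leading term is divisible by another's, tail-reduce, and make monic.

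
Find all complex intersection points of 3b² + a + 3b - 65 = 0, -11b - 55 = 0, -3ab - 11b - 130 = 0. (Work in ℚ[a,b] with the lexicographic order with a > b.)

{(5, -5)}

Compute a lex Gröbner basis by Buchberger's algorithm.
f_1 = a + 3b² + 3b - 65, LT = a.
f_2 = -11b - 55, LT = b.
f_3 = -3ab - 11b - 130, LT = ab.

The S-polynomials (S(f_1,f_2), S(f_1,f_3), S(f_2,f_3)) all reduce to 0 modulo the current basis, so we have a Gröbner basis.
Inter-reduce: drop elements whose leading term is divisible by another's, tail-reduce, and make monic.
Reduced Gröbner basis: {a - 5, b + 5}.

From the last basis element, b + 5 = 0, so b takes values in {-5}. Each choice, substituted upward through the basis, yields the corresponding point(s) of the solution set.
  b = -5: the earlier basis element becomes a - 5 = 0, giving a = 5 — point (5, -5).
This is the nonlinear analogue of row-reducing a linear system.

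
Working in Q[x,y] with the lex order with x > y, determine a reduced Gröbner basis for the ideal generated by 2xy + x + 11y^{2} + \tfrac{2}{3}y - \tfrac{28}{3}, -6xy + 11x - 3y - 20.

Buchberger's algorithm terminates because the ascending chain of leading-term ideals stabilizes.

f_1 = 2xy + x + 11y^{2} + \tfrac{2}{3}y - \tfrac{28}{3}, LT = xy.
f_2 = -6xy + 11x - 3y - 20, LT = xy.

S(f_1,f_2): lcm = xy. S = \tfrac{7}{3}x + \tfrac{11}{2}y^{2} - \tfrac{1}{6}y - 8.
  leading term x: no divisor's leading term divides it; move \tfrac{7}{3}x to the remainder.
  leading term y^{2}: no divisor's leading term divides it; move \tfrac{11}{2}y^{2} to the remainder.
  leading term y: no divisor's leading term divides it; move -\tfrac{1}{6}y to the remainder.
  leading term 1: no divisor's leading term divides it; move -8 to the remainder.
  remainder \tfrac{7}{3}x + \tfrac{11}{2}y^{2} - \tfrac{1}{6}y - 8 ≠ 0; add g_3 = \tfrac{7}{3}x + \tfrac{11}{2}y^{2} - \tfrac{1}{6}y - 8 to the basis.

S(f_1,g_3): lcm = xy. S = \tfrac{1}{2}x - \tfrac{33}{14}y^{3} + \tfrac{39}{7}y^{2} + \tfrac{79}{21}y - \tfrac{14}{3}.
  leading term x: subtract (\tfrac{3}{14})·g_3 from \tfrac{1}{2}x - \tfrac{33}{14}y^{3} + \tfrac{39}{7}y^{2} + \tfrac{79}{21}y - \tfrac{14}{3} → -\tfrac{33}{14}y^{3} + \tfrac{123}{28}y^{2} + \tfrac{319}{84}y - \tfrac{62}{21}
  leading term y^{3}: no divisor's leading term divides it; move -\tfrac{33}{14}y^{3} to the remainder.
  leading term y^{2}: no divisor's leading term divides it; move \tfrac{123}{28}y^{2} to the remainder.
  leading term y: no divisor's leading term divides it; move \tfrac{319}{84}y to the remainder.
  leading term 1: no divisor's leading term divides it; move -\tfrac{62}{21} to the remainder.
  remainder -\tfrac{33}{14}y^{3} + \tfrac{123}{28}y^{2} + \tfrac{319}{84}y - \tfrac{62}{21} ≠ 0; add g_4 = -\tfrac{33}{14}y^{3} + \tfrac{123}{28}y^{2} + \tfrac{319}{84}y - \tfrac{62}{21} to the basis.

The other S-polynomials (S(f_2,g_3), S(f_1,g_4), S(f_2,g_4), S(g_3,g_4)) all reduce to 0 modulo the current basis, so we have a Gröbner basis.
Inter-reduce: drop elements whose leading term is divisible by another's, tail-reduce, and make monic.

G = {x + \tfrac{33}{14}y^{2} - \tfrac{1}{14}y - \tfrac{24}{7}, y^{3} - \tfrac{41}{22}y^{2} - \tfrac{29}{18}y + \tfrac{124}{99}}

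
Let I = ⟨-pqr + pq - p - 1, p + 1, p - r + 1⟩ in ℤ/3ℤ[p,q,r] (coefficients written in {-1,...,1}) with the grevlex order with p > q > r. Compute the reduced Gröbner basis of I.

G = {p + 1, q, r}

f_1 = -pqr + pq - p - 1, LT = pqr.
f_2 = p + 1, LT = p.
f_3 = p - r + 1, LT = p.

S(f_1,f_2): lcm = pqr. S = -pq - qr + p + 1.
  reduce S modulo (f_1, f_2, f_3):
  remainder -qr + q ≠ 0; add g_4 = -qr + q to the basis.

S(f_1,f_3): lcm = pqr. S = qr² - pq - qr + p + 1.
  reduce S modulo (f_1, f_2, f_3, g_4):
  remainder q ≠ 0; add g_5 = q to the basis.

S(f_2,f_3): lcm = p. S = r.
  reduce S modulo (f_1, f_2, f_3, g_4, g_5):
  remainder r ≠ 0; add g_6 = r to the basis.

The other S-polynomials (S(f_1,g_4), S(f_2,g_4), S(f_3,g_4), S(f_1,g_5), S(f_2,g_5), S(f_3,g_5), S(g_4,g_5), S(f_1,g_6), S(f_2,g_6), S(f_3,g_6), S(g_4,g_6), S(g_5,g_6)) all reduce to 0 modulo the current basis, so we have a Gröbner basis.
Inter-reduce: drop elements whose leading term is divisible by another's, tail-reduce, and make monic.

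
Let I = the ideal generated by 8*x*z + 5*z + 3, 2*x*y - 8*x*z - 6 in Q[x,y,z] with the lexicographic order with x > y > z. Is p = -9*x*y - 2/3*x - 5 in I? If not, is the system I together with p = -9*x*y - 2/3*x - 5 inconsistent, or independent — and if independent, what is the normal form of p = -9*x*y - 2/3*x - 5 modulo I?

-9*x*y - 2/3*x - 5 is independent of I; its normal form modulo I is -2/3*x + 45/2*z - 37/2.

First compute the reduced Gröbner basis of I by Buchberger's algorithm.
f_1 = 8*x*z + 5*z + 3, LT = x*z.
f_2 = 2*x*y - 8*x*z - 6, LT = x*y.

S(f_1,f_2): lcm = x*y*z. S = 4*x*z**2 + 5/8*y*z + 3/8*y + 3*z.
  reduce S modulo (f_1, f_2):
  remainder 5/8*y*z + 3/8*y - 5/2*z**2 + 3/2*z ≠ 0; add h_3 = 5/8*y*z + 3/8*y - 5/2*z**2 + 3/2*z to the basis.

The other S-polynomials (S(f_1,h_3), S(f_2,h_3)) all reduce to 0 modulo the current basis, so we have a Gröbner basis.
Inter-reduce: drop elements whose leading term is divisible by another's, tail-reduce, and make monic.
Reduced Gröbner basis: {x*y + 5/2*z - 3/2, x*z + 5/8*z + 3/8, y*z + 3/5*y - 4*z**2 + 12/5*z}.
Label its elements g_1 = x*y + 5/2*z - 3/2, g_2 = x*z + 5/8*z + 3/8, g_3 = y*z + 3/5*y - 4*z**2 + 12/5*z.

Reduce p = -9*x*y - 2/3*x - 5 modulo G:
  leading term x*y: subtract (-9)·g_1 from -9*x*y - 2/3*x - 5 → -2/3*x + 45/2*z - 37/2
  leading term x: no divisor's leading term divides it; move -2/3*x to the remainder.
  leading term z: no divisor's leading term divides it; move 45/2*z to the remainder.
  leading term 1: no divisor's leading term divides it; move -37/2 to the remainder.
  normal form = -2/3*x + 45/2*z - 37/2.
The normal form is nonzero, so p ∉ I. Since p minus its normal form lies in I, I + (p) = I + (r) where r = -2/3*x + 45/2*z - 37/2; decide whether this ideal is the whole ring.
Run Buchberger on G together with r (pairs among the g_i already reduce to 0 since G is a Gröbner basis):
g_1 = x*y + 5/2*z - 3/2, LT = x*y.
g_2 = x*z + 5/8*z + 3/8, LT = x*z.
g_3 = y*z + 3/5*y - 4*z**2 + 12/5*z, LT = y*z.
r = -2/3*x + 45/2*z - 37/2, LT = x.

S(g_1,r): lcm = x*y. S = 135/4*y*z - 111/4*y + 5/2*z - 3/2.
  reduce S modulo (g_1, g_2, g_3, r):
  remainder -48*y + 135*z**2 - 157/2*z - 3/2 ≠ 0; add m_5 = -48*y + 135*z**2 - 157/2*z - 3/2 to the basis.

S(g_2,r): lcm = x*z. S = 135/4*z**2 - 217/8*z + 3/8.
  reduce S modulo (g_1, g_2, g_3, r, m_5):
  remainder 135/4*z**2 - 217/8*z + 3/8 ≠ 0; add m_6 = 135/4*z**2 - 217/8*z + 3/8 to the basis.

The other S-polynomials (S(g_1,g_2), S(g_1,g_3), S(g_2,g_3), S(g_3,r), S(g_1,m_5), S(g_2,m_5), S(g_3,m_5), S(r,m_5), S(g_1,m_6), S(g_2,m_6), S(g_3,m_6), S(r,m_6), S(m_5,m_6)) all reduce to 0 modulo the current basis, so we have a Gröbner basis.
Inter-reduce: drop elements whose leading term is divisible by another's, tail-reduce, and make monic.
Reduced Gröbner basis: {x - 135/4*z + 111/4, y - 5/8*z + 1/16, z**2 - 217/270*z + 1/90}.
The reduced Gröbner basis of I + (p) is {x - 135/4*z + 111/4, y - 5/8*z + 1/16, z**2 - 217/270*z + 1/90} ≠ {1}, a proper ideal, so the enlarged system stays consistent: p is independent of I, with normal form -2/3*x + 45/2*z - 37/2.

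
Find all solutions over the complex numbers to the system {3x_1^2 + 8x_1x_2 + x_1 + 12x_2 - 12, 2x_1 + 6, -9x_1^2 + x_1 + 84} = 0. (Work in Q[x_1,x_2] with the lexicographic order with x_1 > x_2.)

{(-3, 1)}

Compute a lex Gröbner basis by Buchberger's algorithm.
f_1 = 3x_1^2 + 8x_1x_2 + x_1 + 12x_2 - 12, LT = x_1^2.
f_2 = 2x_1 + 6, LT = x_1.
f_3 = -9x_1^2 + x_1 + 84, LT = x_1^2.

S(f_1,f_2): lcm = x_1^2. S = 8/3x_1x_2 - 8/3x_1 + 4x_2 - 4.
  leading term x_1x_2: subtract (4/3x_2)·f_2 from 8/3x_1x_2 - 8/3x_1 + 4x_2 - 4 → -8/3x_1 - 4x_2 - 4
  leading term x_1: subtract (-4/3)·f_2 from -8/3x_1 - 4x_2 - 4 → -4x_2 + 4
  leading term x_2: no divisor's leading term divides it; move -4x_2 to the remainder.
  leading term 1: no divisor's leading term divides it; move 4 to the remainder.
  remainder -4x_2 + 4 ≠ 0; add h_4 = -4x_2 + 4 to the basis.

S(f_1,f_3): lcm = x_1^2. S = 8/3x_1x_2 + 4/9x_1 + 4x_2 + 16/3.
  leading term x_1x_2: subtract (4/3x_2)·f_2 from 8/3x_1x_2 + 4/9x_1 + 4x_2 + 16/3 → 4/9x_1 - 4x_2 + 16/3
  leading term x_1: subtract (2/9)·f_2 from 4/9x_1 - 4x_2 + 16/3 → -4x_2 + 4
  leading term x_2: subtract (1)·h_4 from -4x_2 + 4 → 0
  remainder 0.

S(f_2,f_3): lcm = x_1^2. S = 28/9x_1 + 28/3.
  leading term x_1: subtract (14/9)·f_2 from 28/9x_1 + 28/3 → 0
  remainder 0.

S(f_1,h_4): leading monomials are coprime, so the S-polynomial reduces to 0 (Buchberger's first criterion).
S(f_2,h_4): leading monomials are coprime, so the S-polynomial reduces to 0 (Buchberger's first criterion).
S(f_3,h_4): leading monomials are coprime, so the S-polynomial reduces to 0 (Buchberger's first criterion).
Every S-polynomial of the final basis reduces to 0, so we have a Gröbner basis.
Inter-reduce: drop elements whose leading term is divisible by another's, tail-reduce, and make monic.
Reduced Gröbner basis: {x_1 + 3, x_2 - 1}.

Elimination: the polynomial x_2 - 1 lies in the elimination ideal for x_2, so x_2 ∈ {1}. For each such x_2, the remaining basis elements (now univariate) give the rest of the solution.
  x_2 = 1: the earlier basis element becomes x_1 + 3 = 0, giving x_1 = -3 — point (-3, 1).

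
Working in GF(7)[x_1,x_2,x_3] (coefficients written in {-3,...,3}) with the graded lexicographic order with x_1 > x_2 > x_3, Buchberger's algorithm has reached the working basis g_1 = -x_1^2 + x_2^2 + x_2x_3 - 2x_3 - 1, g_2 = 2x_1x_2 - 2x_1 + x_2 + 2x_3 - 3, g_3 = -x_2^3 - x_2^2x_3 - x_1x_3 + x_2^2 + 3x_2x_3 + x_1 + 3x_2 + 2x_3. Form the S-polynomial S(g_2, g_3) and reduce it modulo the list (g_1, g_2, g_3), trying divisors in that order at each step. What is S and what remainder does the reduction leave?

S(g_2, g_3) = -x_1x_2^2x_3 - x_1^2x_3 + 3x_1x_2x_3 - 3x_2^3 + x_2^2x_3 + x_1^2 + 3x_1x_2 + 2x_1x_3 + 2x_2^2; remainder on division = 0.

lcm(LM(g_2), LM(g_3)) = x_1x_2^3.
S = (lcm/LT(g_2))·g_2 − (lcm/LT(g_3))·g_3 = -x_1x_2^2x_3 - x_1^2x_3 + 3x_1x_2x_3 - 3x_2^3 + x_2^2x_3 + x_1^2 + 3x_1x_2 + 2x_1x_3 + 2x_2^2.
Reduce S modulo (g_1, g_2, g_3) in that order:
  leading term x_1x_2^2x_3: subtract (3x_2x_3)·g_2 from -x_1x_2^2x_3 - x_1^2x_3 + 3x_1x_2x_3 - 3x_2^3 + x_2^2x_3 + x_1^2 + 3x_1x_2 + 2x_1x_3 + 2x_2^2 → -x_1^2x_3 + 2x_1x_2x_3 - 3x_2^3 - 2x_2^2x_3 + x_2x_3^2 + x_1^2 + 3x_1x_2 + 2x_1x_3 + 2x_2^2 + 2x_2x_3
  leading term x_1^2x_3: subtract (x_3)·g_1 from -x_1^2x_3 + 2x_1x_2x_3 - 3x_2^3 - 2x_2^2x_3 + x_2x_3^2 + x_1^2 + 3x_1x_2 + 2x_1x_3 + 2x_2^2 + 2x_2x_3 → 2x_1x_2x_3 - 3x_2^3 - 3x_2^2x_3 + x_1^2 + 3x_1x_2 + 2x_1x_3 + 2x_2^2 + 2x_2x_3 + 2x_3^2 + x_3
  leading term x_1x_2x_3: subtract (x_3)·g_2 from 2x_1x_2x_3 - 3x_2^3 - 3x_2^2x_3 + x_1^2 + 3x_1x_2 + 2x_1x_3 + 2x_2^2 + 2x_2x_3 + 2x_3^2 + x_3 → -3x_2^3 - 3x_2^2x_3 + x_1^2 + 3x_1x_2 - 3x_1x_3 + 2x_2^2 + x_2x_3 - 3x_3
  leading term x_2^3: subtract (3)·g_3 from -3x_2^3 - 3x_2^2x_3 + x_1^2 + 3x_1x_2 - 3x_1x_3 + 2x_2^2 + x_2x_3 - 3x_3 → x_1^2 + 3x_1x_2 - x_2^2 - x_2x_3 - 3x_1 - 2x_2 - 2x_3
  leading term x_1^2: subtract (-1)·g_1 from x_1^2 + 3x_1x_2 - x_2^2 - x_2x_3 - 3x_1 - 2x_2 - 2x_3 → 3x_1x_2 - 3x_1 - 2x_2 + 3x_3 - 1
  leading term x_1x_2: subtract (-2)·g_2 from 3x_1x_2 - 3x_1 - 2x_2 + 3x_3 - 1 → 0
The remainder is 0, so this S-polynomial contributes no new basis element.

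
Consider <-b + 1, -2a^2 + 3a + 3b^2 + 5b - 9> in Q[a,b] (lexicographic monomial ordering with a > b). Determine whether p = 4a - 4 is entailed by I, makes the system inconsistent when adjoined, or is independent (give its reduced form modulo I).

First compute the reduced Gröbner basis of I by Buchberger's algorithm.
f_1 = -b + 1, LT = b.
f_2 = -2a^2 + 3a + 3b^2 + 5b - 9, LT = a^2.

The S-polynomials (S(f_1,f_2)) all reduce to 0 modulo the current basis, so we have a Gröbner basis.
Inter-reduce: drop elements whose leading term is divisible by another's, tail-reduce, and make monic.
Reduced Gröbner basis: {a^2 - 3/2a + 1/2, b - 1}.
Label its elements g_1 = a^2 - 3/2a + 1/2, g_2 = b - 1.

Reduce p = 4a - 4 modulo G:
  leading term a: no divisor's leading term divides it; move 4a to the remainder.
  leading term 1: no divisor's leading term divides it; move -4 to the remainder.
  normal form = 4a - 4.
The normal form is nonzero, so p ∉ I. Since p minus its normal form lies in I, I + (p) = I + (r) where r = 4a - 4; decide whether this ideal is the whole ring.
Run Buchberger on G together with r (pairs among the g_i already reduce to 0 since G is a Gröbner basis):
g_1 = a^2 - 3/2a + 1/2, LT = a^2.
g_2 = b - 1, LT = b.
r = 4a - 4, LT = a.

The S-polynomials (S(g_1,g_2), S(g_1,r), S(g_2,r)) all reduce to 0 modulo the current basis, so we have a Gröbner basis.
Inter-reduce: drop elements whose leading term is divisible by another's, tail-reduce, and make monic.
Reduced Gröbner basis: {a - 1, b - 1}.
The reduced Gröbner basis of I + (p) is {a - 1, b - 1} ≠ {1}, a proper ideal, so the enlarged system stays consistent: p is independent of I, with normal form 4a - 4.

4a - 4 is independent of I; its normal form modulo I is 4a - 4.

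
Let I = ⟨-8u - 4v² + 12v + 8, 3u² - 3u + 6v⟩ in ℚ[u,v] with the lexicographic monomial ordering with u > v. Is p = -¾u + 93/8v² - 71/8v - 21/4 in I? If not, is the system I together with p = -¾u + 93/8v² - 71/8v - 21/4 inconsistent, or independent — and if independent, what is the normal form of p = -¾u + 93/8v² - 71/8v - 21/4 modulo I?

First compute the reduced Gröbner basis of I by Buchberger's algorithm.
f_1 = -8u - 4v² + 12v + 8, LT = u.
f_2 = 3u² - 3u + 6v, LT = u².

S(f_1,f_2): lcm = u². S = ½uv² - 3/2uv - 2v.
  leading term uv²: subtract (-1/16v²)·f_1 from ½uv² - 3/2uv - 2v → -3/2uv - ¼v⁴ + ¾v³ + ½v² - 2v
  leading term uv: subtract (3/16v)·f_1 from -3/2uv - ¼v⁴ + ¾v³ + ½v² - 2v → -¼v⁴ + 3/2v³ - 7/4v² - 7/2v
  leading term v⁴: no divisor's leading term divides it; move -¼v⁴ to the remainder.
  leading term v³: no divisor's leading term divides it; move 3/2v³ to the remainder.
  leading term v²: no divisor's leading term divides it; move -7/4v² to the remainder.
  leading term v: no divisor's leading term divides it; move -7/2v to the remainder.
  remainder -¼v⁴ + 3/2v³ - 7/4v² - 7/2v ≠ 0; add h_3 = -¼v⁴ + 3/2v³ - 7/4v² - 7/2v to the basis.

The other S-polynomials (S(f_1,h_3), S(f_2,h_3)) all reduce to 0 modulo the current basis, so we have a Gröbner basis.
Inter-reduce: drop elements whose leading term is divisible by another's, tail-reduce, and make monic.
Reduced Gröbner basis: {u + ½v² - 3/2v - 1, v⁴ - 6v³ + 7v² + 14v}.
Label its elements g_1 = u + ½v² - 3/2v - 1, g_2 = v⁴ - 6v³ + 7v² + 14v.

Reduce p = -¾u + 93/8v² - 71/8v - 21/4 modulo G:
  leading term u: subtract (-¾)·g_1 from -¾u + 93/8v² - 71/8v - 21/4 → 12v² - 10v - 6
  leading term v²: no divisor's leading term divides it; move 12v² to the remainder.
  leading term v: no divisor's leading term divides it; move -10v to the remainder.
  leading term 1: no divisor's leading term divides it; move -6 to the remainder.
  normal form = 12v² - 10v - 6.
The normal form is nonzero, so p ∉ I. Since p minus its normal form lies in I, I + (p) = I + (r) where r = 12v² - 10v - 6; decide whether this ideal is the whole ring.
Run Buchberger on G together with r (pairs among the g_i already reduce to 0 since G is a Gröbner basis):
g_1 = u + ½v² - 3/2v - 1, LT = u.
g_2 = v⁴ - 6v³ + 7v² + 14v, LT = v⁴.
r = 12v² - 10v - 6, LT = v².

S(g_2,r): lcm = v⁴. S = -31/6v³ + 15/2v² + 14v.
  leading term v³: subtract (-31/72v)·r from -31/6v³ + 15/2v² + 14v → 115/36v² + 137/12v
  leading term v²: subtract (115/432)·r from 115/36v² + 137/12v → 3041/216v + 115/72
  leading term v: no divisor's leading term divides it; move 3041/216v to the remainder.
  leading term 1: no divisor's leading term divides it; move 115/72 to the remainder.
  remainder 3041/216v + 115/72 ≠ 0; add m_4 = 3041/216v + 115/72 to the basis.

S(g_2,m_4): lcm = v⁴. S = -18591/3041v³ + 7v² + 14v.
  leading term v³: subtract (-6197/12164v)·r from -18591/3041v³ + 7v² + 14v → 11589/6082v² + 66557/6082v
  leading term v²: subtract (3863/24328)·r from 11589/6082v² + 66557/6082v → 152429/12164v + 11589/12164
  leading term v: subtract (8231166/9247681)·m_4 from 152429/12164v + 11589/12164 → -4336464/9247681
  leading term 1: no divisor's leading term divides it; move -4336464/9247681 to the remainder.
  remainder -4336464/9247681 ≠ 0; add m_5 = -4336464/9247681 to the basis.

The other S-polynomials (S(g_1,g_2), S(g_1,r), S(g_1,m_4), S(r,m_4), S(g_1,m_5), S(g_2,m_5), S(r,m_5), S(m_4,m_5)) all reduce to 0 modulo the current basis, so we have a Gröbner basis.
Inter-reduce: drop elements whose leading term is divisible by another's, tail-reduce, and make monic.
Reduced Gröbner basis: {1}.
The reduced Gröbner basis of I + (p) is {1}: the ideal is the whole ring, so the enlarged system has no common solution — adjoining p is inconsistent.

The remainder on division by a Gröbner basis is unique — it is the normal form.

Adjoining -¾u + 93/8v² - 71/8v - 21/4 makes the ideal the whole ring: the system is inconsistent.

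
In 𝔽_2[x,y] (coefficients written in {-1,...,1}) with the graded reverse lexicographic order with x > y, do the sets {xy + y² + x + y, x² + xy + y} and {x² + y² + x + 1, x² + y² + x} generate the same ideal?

For a fixed monomial order, each ideal has a unique reduced Gröbner basis; comparing bases decides equality.
Buchberger on the first generating set:
f_1 = xy + y² + x + y, LT = xy.
f_2 = x² + xy + y, LT = x².

S(f_1,f_2): lcm = x²y. S = x² + xy + y².
  leading term x²: subtract (1)·f_2 from x² + xy + y² → y² + y
  leading term y²: no divisor's leading term divides it; move y² to the remainder.
  leading term y: no divisor's leading term divides it; move y to the remainder.
  remainder y² + y ≠ 0; add g_3 = y² + y to the basis.

S(f_1,g_3): lcm = xy². S = y³ + y².
  leading term y³: subtract (y)·g_3 from y³ + y² → 0
  remainder 0.

S(f_2,g_3): leading monomials are coprime, so the S-polynomial reduces to 0 (Buchberger's first criterion).
Every S-polynomial of the final basis reduces to 0, so we have a Gröbner basis.
Inter-reduce: drop elements whose leading term is divisible by another's, tail-reduce, and make monic.
Reduced Gröbner basis: {x² + x + y, xy + x, y² + y}.

Buchberger on the second generating set:
h_1 = x² + y² + x + 1, LT = x².
h_2 = x² + y² + x, LT = x².

S(h_1,h_2): lcm = x². S = 1.
  leading term 1: no divisor's leading term divides it; move 1 to the remainder.
  remainder 1 ≠ 0; add k_3 = 1 to the basis.

S(h_1,k_3): leading monomials are coprime, so the S-polynomial reduces to 0 (Buchberger's first criterion).
S(h_2,k_3): leading monomials are coprime, so the S-polynomial reduces to 0 (Buchberger's first criterion).
Every S-polynomial of the final basis reduces to 0, so we have a Gröbner basis.
Inter-reduce: drop elements whose leading term is divisible by another's, tail-reduce, and make monic.
Reduced Gröbner basis: {1}.

The bases are distinct; the ideals are different.

No, the ideals differ.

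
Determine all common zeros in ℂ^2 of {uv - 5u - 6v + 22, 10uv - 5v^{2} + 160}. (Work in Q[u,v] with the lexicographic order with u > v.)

{(-2, 4), (117/20 - sqrt(329)/20, 13/2 - sqrt(329)/2), (sqrt(329)/20 + 117/20, 13/2 + sqrt(329)/2)}

Compute a lex Gröbner basis by Buchberger's algorithm.
f_1 = uv - 5u - 6v + 22, LT = uv.
f_2 = 10uv - 5v^{2} + 160, LT = uv.

S(f_1,f_2): lcm = uv. S = -5u + \tfrac{1}{2}v^{2} - 6v + 6.
  reduce S modulo (f_1, f_2):
  remainder -5u + \tfrac{1}{2}v^{2} - 6v + 6 ≠ 0; add h_3 = -5u + \tfrac{1}{2}v^{2} - 6v + 6 to the basis.

S(f_1,h_3): lcm = uv. S = -5u + \tfrac{1}{10}v^{3} - \tfrac{6}{5}v^{2} - \tfrac{24}{5}v + 22.
  reduce S modulo (f_1, f_2, h_3):
  remainder \tfrac{1}{10}v^{3} - \tfrac{17}{10}v^{2} + \tfrac{6}{5}v + 16 ≠ 0; add h_4 = \tfrac{1}{10}v^{3} - \tfrac{17}{10}v^{2} + \tfrac{6}{5}v + 16 to the basis.

The other S-polynomials (S(f_2,h_3), S(f_1,h_4), S(f_2,h_4), S(h_3,h_4)) all reduce to 0 modulo the current basis, so we have a Gröbner basis.
Inter-reduce: drop elements whose leading term is divisible by another's, tail-reduce, and make monic.
Reduced Gröbner basis: {u - \tfrac{1}{10}v^{2} + \tfrac{6}{5}v - \tfrac{6}{5}, v^{3} - 17v^{2} + 12v + 160}.

Since the basis is lex-ordered, v^{3} - 17v^{2} + 12v + 160 is univariate in v. Its roots are {4, 13/2 - sqrt(329)/2, 13/2 + sqrt(329)/2}. Back-substituting each root into the other basis elements fixes the other coordinates.
  v = 4: the earlier basis element becomes u + 2 = 0, giving u = -2 — point (-2, 4).
  v = 13/2 - sqrt(329)/2: the earlier basis element becomes u - 117/20 + sqrt(329)/20 = 0, giving u = 117/20 - sqrt(329)/20 — point (117/20 - sqrt(329)/20, 13/2 - sqrt(329)/2).
  v = 13/2 + sqrt(329)/2: the earlier basis element becomes u - 117/20 - sqrt(329)/20 = 0, giving u = sqrt(329)/20 + 117/20 — point (sqrt(329)/20 + 117/20, 13/2 + sqrt(329)/2).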